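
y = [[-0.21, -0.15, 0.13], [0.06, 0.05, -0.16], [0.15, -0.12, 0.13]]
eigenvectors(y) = [[0.7,0.32,0.37], [-0.5,-0.74,-0.48], [-0.51,-0.59,0.80]]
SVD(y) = [[-0.84, -0.32, 0.43],  [0.50, -0.14, 0.86],  [-0.21, 0.94, 0.28]] @ diag([0.32945914619127065, 0.23532171491179546, 0.07127665453632485]) @ [[0.53, 0.54, -0.66], [0.85, -0.3, 0.44], [0.04, -0.79, -0.61]]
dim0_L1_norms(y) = [0.42, 0.32, 0.42]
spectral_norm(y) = 0.33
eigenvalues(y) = [-0.2, -0.1, 0.27]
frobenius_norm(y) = 0.41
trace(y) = -0.03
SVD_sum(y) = [[-0.15, -0.15, 0.18], [0.09, 0.09, -0.11], [-0.04, -0.04, 0.05]] + [[-0.06,0.02,-0.03],[-0.03,0.01,-0.01],[0.19,-0.07,0.10]] + [[0.00, -0.02, -0.02], [0.0, -0.05, -0.04], [0.00, -0.02, -0.01]]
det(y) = 0.01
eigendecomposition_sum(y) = [[-0.28, -0.15, 0.04], [0.20, 0.11, -0.03], [0.2, 0.11, -0.03]] + [[0.05, 0.06, 0.01],[-0.11, -0.13, -0.03],[-0.09, -0.10, -0.02]] + [[0.02, -0.06, 0.08], [-0.02, 0.07, -0.11], [0.04, -0.12, 0.18]]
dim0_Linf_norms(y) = [0.21, 0.15, 0.16]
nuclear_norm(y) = 0.64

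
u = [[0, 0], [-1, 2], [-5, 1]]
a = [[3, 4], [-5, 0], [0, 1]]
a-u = [[3, 4], [-4, -2], [5, 0]]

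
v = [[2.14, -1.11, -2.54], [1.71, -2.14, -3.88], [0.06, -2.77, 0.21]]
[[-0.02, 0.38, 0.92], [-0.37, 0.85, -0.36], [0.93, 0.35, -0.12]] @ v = [[0.66, -3.34, -1.23], [0.64, -0.41, -2.43], [2.58, -1.45, -3.75]]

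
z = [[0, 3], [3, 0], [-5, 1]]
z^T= [[0, 3, -5], [3, 0, 1]]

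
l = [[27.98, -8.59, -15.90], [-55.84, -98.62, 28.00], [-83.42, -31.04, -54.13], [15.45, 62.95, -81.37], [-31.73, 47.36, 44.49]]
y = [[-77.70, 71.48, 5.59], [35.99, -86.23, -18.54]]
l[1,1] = -98.62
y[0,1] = 71.48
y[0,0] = -77.7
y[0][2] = 5.59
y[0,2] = 5.59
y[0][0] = -77.7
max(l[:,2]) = 44.49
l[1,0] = -55.84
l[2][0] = -83.42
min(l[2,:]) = -83.42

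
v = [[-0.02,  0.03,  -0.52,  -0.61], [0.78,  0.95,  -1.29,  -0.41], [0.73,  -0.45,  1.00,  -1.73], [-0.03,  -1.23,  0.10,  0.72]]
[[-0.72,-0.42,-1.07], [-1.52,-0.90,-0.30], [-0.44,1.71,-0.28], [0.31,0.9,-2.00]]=v @ [[-0.47, 0.91, -0.03], [0.12, -0.69, 2.06], [0.82, 0.74, 1.57], [0.50, -0.00, 0.52]]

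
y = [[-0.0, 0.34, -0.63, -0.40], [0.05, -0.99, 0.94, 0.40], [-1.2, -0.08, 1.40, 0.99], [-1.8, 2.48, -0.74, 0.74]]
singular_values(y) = [3.42, 2.41, 0.22, 0.11]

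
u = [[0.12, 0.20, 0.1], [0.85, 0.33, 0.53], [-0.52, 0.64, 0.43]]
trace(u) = 0.88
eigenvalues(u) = [-0.36, 0.22, 1.02]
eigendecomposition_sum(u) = [[-0.09, 0.04, -0.02],[0.43, -0.19, 0.08],[-0.41, 0.19, -0.07]] + [[0.15, -0.01, -0.04],[0.21, -0.01, -0.06],[-0.28, 0.02, 0.08]] + [[0.07, 0.17, 0.16], [0.21, 0.54, 0.52], [0.17, 0.44, 0.42]]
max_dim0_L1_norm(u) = 1.49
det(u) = -0.08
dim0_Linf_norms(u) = [0.85, 0.64, 0.53]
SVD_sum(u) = [[0.17, 0.08, 0.12], [0.8, 0.40, 0.55], [0.05, 0.03, 0.04]] + [[-0.06, 0.07, 0.04], [0.05, -0.06, -0.03], [-0.57, 0.62, 0.39]] + [[0.02, 0.05, -0.06],  [-0.00, -0.01, 0.01],  [-0.0, -0.01, 0.01]]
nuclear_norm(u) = 2.09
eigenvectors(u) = [[0.16, -0.39, 0.24], [-0.72, -0.56, 0.76], [0.68, 0.74, 0.61]]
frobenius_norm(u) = 1.43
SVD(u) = [[-0.2,-0.11,0.97], [-0.98,0.09,-0.19], [-0.07,-0.99,-0.12]] @ diag([1.0762130074257632, 0.9364891798902533, 0.0797093381987099]) @ [[-0.76, -0.38, -0.53], [0.62, -0.67, -0.42], [0.2, 0.64, -0.74]]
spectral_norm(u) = 1.08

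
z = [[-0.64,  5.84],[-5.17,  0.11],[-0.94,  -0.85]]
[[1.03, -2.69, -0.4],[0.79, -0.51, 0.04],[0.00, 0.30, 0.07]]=z @ [[-0.15, 0.09, -0.01], [0.16, -0.45, -0.07]]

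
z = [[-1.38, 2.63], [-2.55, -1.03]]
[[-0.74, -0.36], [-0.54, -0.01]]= z @ [[0.27,0.05], [-0.14,-0.11]]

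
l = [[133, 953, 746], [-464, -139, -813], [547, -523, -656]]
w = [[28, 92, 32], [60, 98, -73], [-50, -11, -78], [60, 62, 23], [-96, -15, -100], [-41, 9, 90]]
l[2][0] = 547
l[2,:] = [547, -523, -656]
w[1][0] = 60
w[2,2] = -78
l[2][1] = -523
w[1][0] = 60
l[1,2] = -813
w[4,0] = -96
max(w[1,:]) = 98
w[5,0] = -41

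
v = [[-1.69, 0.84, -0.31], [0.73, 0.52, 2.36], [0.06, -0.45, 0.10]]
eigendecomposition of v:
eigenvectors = [[(0.97+0j), (-0.29+0.18j), -0.29-0.18j], [(-0.22+0j), (-0.85+0j), -0.85-0.00j], [-0.08+0.00j, 0.14-0.37j, 0.14+0.37j]]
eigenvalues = [(-1.85+0j), (0.39+0.88j), (0.39-0.88j)]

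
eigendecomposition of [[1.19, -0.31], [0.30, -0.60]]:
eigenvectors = [[0.99, 0.18], [0.17, 0.98]]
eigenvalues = [1.14, -0.55]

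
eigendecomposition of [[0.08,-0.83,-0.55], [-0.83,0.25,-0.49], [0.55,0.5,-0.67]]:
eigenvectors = [[(-0.67+0j), (-0-0.52j), -0.00+0.52j], [0.74+0.00j, 0.00-0.47j, 0.00+0.47j], [0.00+0.00j, -0.71+0.00j, (-0.71-0j)]]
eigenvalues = [(1+0j), (-0.67+0.74j), (-0.67-0.74j)]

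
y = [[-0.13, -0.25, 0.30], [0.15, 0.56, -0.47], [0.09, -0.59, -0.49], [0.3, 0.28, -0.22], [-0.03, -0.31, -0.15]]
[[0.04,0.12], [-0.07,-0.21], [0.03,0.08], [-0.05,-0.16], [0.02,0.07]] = y @ [[-0.08, -0.24], [-0.08, -0.24], [0.03, 0.09]]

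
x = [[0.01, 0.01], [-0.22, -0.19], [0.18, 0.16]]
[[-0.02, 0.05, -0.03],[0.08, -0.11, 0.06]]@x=[[-0.02, -0.01],[0.04, 0.03]]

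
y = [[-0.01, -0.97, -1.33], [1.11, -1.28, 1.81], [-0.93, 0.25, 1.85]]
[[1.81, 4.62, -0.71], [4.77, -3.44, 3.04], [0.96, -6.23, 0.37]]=y@[[-0.3,  0.72,  1.06], [-2.91,  -0.79,  -0.35], [0.76,  -2.90,  0.78]]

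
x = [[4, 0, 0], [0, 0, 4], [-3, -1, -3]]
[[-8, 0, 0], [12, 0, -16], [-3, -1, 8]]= x @ [[-2, 0, 0], [0, 1, 4], [3, 0, -4]]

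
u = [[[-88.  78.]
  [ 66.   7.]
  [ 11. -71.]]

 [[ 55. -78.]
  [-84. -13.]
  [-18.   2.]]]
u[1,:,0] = [55.0, -84.0, -18.0]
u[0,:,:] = [[-88.0, 78.0], [66.0, 7.0], [11.0, -71.0]]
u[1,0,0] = 55.0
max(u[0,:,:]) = 78.0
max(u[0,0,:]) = 78.0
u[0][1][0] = 66.0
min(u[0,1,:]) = 7.0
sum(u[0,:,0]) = -11.0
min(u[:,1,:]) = -84.0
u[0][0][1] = 78.0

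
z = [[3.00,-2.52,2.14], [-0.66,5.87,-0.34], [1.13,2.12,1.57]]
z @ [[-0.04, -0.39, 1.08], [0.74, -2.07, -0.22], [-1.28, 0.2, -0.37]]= [[-4.72, 4.47, 3.00], [4.81, -11.96, -1.88], [-0.49, -4.52, 0.17]]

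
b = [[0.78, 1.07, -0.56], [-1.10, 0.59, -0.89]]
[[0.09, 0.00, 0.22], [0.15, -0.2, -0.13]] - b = [[-0.69, -1.07, 0.78], [1.25, -0.79, 0.76]]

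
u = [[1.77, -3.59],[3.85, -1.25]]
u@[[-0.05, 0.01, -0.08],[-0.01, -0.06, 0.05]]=[[-0.05, 0.23, -0.32], [-0.18, 0.11, -0.37]]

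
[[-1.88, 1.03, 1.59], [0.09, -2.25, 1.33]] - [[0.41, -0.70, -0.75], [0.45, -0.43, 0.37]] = [[-2.29, 1.73, 2.34], [-0.36, -1.82, 0.96]]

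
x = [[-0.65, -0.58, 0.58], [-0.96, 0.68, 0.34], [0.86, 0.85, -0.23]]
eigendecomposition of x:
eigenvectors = [[0.65,  0.39,  -0.13], [0.38,  0.22,  0.86], [-0.66,  0.89,  0.5]]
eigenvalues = [-1.57, 0.35, 1.02]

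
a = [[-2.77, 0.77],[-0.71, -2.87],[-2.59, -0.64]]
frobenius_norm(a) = 4.91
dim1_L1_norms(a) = [3.54, 3.58, 3.23]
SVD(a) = [[-0.64, 0.48], [-0.36, -0.88], [-0.68, 0.01]] @ diag([3.910068725134501, 2.972517882994997]) @ [[0.97,0.25], [-0.25,0.97]]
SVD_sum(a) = [[-2.41, -0.62],[-1.36, -0.35],[-2.58, -0.67]] + [[-0.36, 1.39], [0.65, -2.52], [-0.01, 0.03]]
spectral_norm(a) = 3.91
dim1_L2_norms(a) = [2.88, 2.96, 2.67]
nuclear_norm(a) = 6.88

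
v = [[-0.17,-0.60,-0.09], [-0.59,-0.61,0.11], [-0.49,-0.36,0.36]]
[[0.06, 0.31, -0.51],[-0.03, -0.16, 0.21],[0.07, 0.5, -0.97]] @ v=[[0.06,-0.04,-0.15], [-0.0,0.04,0.06], [0.17,0.00,-0.3]]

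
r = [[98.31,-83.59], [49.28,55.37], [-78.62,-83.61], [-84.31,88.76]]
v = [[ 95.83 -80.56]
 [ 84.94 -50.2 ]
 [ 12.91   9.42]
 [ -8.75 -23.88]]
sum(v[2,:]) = 22.33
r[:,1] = [-83.59, 55.37, -83.61, 88.76]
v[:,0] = [95.83, 84.94, 12.91, -8.75]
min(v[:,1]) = -80.56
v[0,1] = -80.56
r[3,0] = -84.31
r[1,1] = 55.37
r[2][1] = -83.61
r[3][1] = 88.76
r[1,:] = [49.28, 55.37]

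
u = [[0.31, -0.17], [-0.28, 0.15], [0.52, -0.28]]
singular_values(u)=[0.76, 0.0]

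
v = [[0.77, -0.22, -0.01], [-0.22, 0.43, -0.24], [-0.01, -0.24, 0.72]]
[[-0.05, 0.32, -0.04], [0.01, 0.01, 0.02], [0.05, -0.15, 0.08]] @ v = [[-0.11, 0.16, -0.11], [0.01, -0.0, 0.01], [0.07, -0.09, 0.09]]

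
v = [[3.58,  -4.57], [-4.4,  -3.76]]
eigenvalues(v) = [5.7, -5.88]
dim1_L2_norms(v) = [5.81, 5.79]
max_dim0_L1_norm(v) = 8.33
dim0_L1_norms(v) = [7.98, 8.33]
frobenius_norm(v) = 8.20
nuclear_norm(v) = 11.59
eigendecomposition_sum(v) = [[4.66, -2.25], [-2.17, 1.05]] + [[-1.08, -2.32], [-2.23, -4.81]]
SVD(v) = [[0.73, 0.68], [0.68, -0.73]] @ diag([5.9189753718804905, 5.671387003817692]) @ [[-0.06, -1.00], [1.0, -0.06]]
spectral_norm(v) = 5.92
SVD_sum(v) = [[-0.28, -4.32],  [-0.26, -4.03]] + [[3.86, -0.25], [-4.14, 0.27]]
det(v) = -33.57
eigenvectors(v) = [[0.91, 0.43],[-0.42, 0.9]]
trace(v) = -0.18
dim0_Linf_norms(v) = [4.4, 4.57]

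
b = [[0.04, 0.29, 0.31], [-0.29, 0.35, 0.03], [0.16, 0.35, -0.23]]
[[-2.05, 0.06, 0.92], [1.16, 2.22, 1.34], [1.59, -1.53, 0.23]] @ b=[[0.05, -0.25, -0.85], [-0.38, 1.58, 0.12], [0.54, 0.01, 0.39]]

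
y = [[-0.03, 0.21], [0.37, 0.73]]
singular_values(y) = [0.84, 0.12]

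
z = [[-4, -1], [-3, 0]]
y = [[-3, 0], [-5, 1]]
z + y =[[-7, -1], [-8, 1]]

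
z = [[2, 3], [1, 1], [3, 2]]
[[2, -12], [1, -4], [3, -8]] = z @ [[1, 0], [0, -4]]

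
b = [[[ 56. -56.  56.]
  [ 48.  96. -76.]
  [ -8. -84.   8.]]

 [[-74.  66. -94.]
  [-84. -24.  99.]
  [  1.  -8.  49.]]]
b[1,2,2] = 49.0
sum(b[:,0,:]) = -46.0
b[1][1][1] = -24.0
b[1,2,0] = 1.0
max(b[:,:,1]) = 96.0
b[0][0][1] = -56.0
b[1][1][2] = 99.0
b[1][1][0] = -84.0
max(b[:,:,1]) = 96.0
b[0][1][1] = 96.0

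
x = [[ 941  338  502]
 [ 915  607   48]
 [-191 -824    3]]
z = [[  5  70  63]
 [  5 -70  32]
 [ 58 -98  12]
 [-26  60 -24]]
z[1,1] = -70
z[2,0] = 58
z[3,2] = -24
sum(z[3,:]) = 10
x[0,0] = 941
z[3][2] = -24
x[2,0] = -191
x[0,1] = 338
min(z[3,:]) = -26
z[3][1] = 60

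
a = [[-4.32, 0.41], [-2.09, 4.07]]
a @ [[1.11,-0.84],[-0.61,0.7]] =[[-5.05,3.92],[-4.8,4.6]]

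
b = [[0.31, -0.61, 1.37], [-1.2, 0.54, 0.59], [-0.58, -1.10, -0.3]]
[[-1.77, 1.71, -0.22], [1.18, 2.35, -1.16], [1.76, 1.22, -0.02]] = b@[[-1.70, -1.59, 0.67], [-0.41, -0.63, -0.22], [-1.09, 1.33, -0.41]]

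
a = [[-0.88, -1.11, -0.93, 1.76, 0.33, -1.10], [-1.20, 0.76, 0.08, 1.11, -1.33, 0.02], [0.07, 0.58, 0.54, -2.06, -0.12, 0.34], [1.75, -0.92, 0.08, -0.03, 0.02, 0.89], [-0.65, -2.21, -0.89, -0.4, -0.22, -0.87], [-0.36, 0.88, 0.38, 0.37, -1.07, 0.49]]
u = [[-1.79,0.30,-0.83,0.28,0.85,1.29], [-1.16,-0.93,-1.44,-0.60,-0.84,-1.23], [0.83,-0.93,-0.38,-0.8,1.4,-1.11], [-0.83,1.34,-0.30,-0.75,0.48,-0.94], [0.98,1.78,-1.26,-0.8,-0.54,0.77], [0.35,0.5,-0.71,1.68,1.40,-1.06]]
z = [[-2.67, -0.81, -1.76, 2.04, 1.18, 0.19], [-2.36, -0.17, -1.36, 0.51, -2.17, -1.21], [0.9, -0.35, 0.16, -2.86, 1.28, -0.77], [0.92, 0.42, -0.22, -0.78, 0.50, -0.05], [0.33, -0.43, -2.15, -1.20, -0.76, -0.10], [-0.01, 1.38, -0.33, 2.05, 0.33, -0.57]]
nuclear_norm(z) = 15.55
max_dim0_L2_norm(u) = 2.65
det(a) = -0.00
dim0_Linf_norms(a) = [1.75, 2.21, 0.93, 2.06, 1.33, 1.1]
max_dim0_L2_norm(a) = 2.98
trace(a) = 0.66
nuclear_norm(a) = 10.68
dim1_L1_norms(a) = [6.11, 4.5, 3.71, 3.69, 5.24, 3.55]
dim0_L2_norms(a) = [2.42, 2.94, 1.45, 2.98, 1.76, 1.76]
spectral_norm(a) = 3.81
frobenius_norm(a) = 5.63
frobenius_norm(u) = 6.09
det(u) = 157.69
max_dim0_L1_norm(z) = 9.44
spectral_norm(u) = 3.11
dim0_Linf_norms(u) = [1.79, 1.78, 1.44, 1.68, 1.4, 1.29]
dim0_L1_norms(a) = [4.91, 6.46, 2.9, 5.73, 3.09, 3.71]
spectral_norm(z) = 5.50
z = u + a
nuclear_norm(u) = 14.47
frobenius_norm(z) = 7.57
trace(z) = -4.79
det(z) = 28.44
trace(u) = -5.45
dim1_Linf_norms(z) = [2.67, 2.36, 2.86, 0.92, 2.15, 2.05]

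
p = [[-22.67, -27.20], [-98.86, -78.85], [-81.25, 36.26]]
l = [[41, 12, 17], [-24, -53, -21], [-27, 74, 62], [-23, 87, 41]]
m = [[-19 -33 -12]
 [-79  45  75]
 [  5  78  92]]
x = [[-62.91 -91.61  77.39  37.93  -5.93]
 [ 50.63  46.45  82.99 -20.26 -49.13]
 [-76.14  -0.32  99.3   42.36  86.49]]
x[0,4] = -5.93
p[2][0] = -81.25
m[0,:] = [-19, -33, -12]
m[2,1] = 78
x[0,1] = -91.61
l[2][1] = 74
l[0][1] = 12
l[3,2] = 41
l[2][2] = 62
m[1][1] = 45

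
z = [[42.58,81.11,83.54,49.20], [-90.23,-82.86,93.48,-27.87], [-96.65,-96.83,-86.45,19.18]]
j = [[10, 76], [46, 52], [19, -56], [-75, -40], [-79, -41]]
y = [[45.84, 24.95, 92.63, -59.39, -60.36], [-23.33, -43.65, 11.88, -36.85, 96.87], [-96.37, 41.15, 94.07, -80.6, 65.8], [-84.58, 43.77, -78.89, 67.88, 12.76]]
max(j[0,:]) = 76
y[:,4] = [-60.36, 96.87, 65.8, 12.76]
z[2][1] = -96.83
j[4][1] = -41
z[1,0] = -90.23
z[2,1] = -96.83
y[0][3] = -59.39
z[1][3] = -27.87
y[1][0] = -23.33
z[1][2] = 93.48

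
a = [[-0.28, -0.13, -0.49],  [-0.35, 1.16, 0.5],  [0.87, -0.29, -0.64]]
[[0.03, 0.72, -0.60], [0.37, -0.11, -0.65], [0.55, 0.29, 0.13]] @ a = [[-0.78, 1.01, 0.73], [-0.63, 0.01, 0.18], [-0.14, 0.23, -0.21]]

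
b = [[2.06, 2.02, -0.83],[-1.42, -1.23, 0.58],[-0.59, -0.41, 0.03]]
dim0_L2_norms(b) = [2.57, 2.4, 1.01]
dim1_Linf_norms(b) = [2.06, 1.42, 0.59]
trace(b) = 0.86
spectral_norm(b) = 3.65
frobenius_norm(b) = 3.66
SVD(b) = [[-0.82, -0.24, -0.52], [0.54, -0.03, -0.84], [0.19, -0.97, 0.16]] @ diag([3.6531782882595762, 0.20070665025575715, 0.09851514975851558]) @ [[-0.7, -0.66, 0.27], [0.57, -0.28, 0.77], [0.43, -0.70, -0.57]]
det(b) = -0.07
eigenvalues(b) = [(0.54+0.22j), (0.54-0.22j), (-0.21+0j)]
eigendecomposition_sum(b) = [[(1.03-1.72j), (0.98-2.19j), (-0.36+0.46j)], [-0.71+1.71j, (-0.6+2.14j), 0.27-0.47j], [(-0.3+0.74j), -0.25+0.93j, (0.11-0.2j)]] + [[(1.03+1.72j),0.98+2.19j,-0.36-0.46j], [-0.71-1.71j,-0.60-2.14j,(0.27+0.47j)], [(-0.3-0.74j),-0.25-0.93j,(0.11+0.2j)]] + [[0.00+0.00j,  0.05+0.00j,  -0.11-0.00j], [(-0-0j),  (-0.02-0j),  (0.05+0j)], [0.01+0.00j,  (0.09+0j),  (-0.19-0j)]]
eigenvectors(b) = [[0.70+0.00j, (0.7-0j), 0.50+0.00j],  [(-0.65+0.1j), -0.65-0.10j, -0.21+0.00j],  [-0.28+0.04j, (-0.28-0.04j), 0.84+0.00j]]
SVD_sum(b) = [[2.11, 1.97, -0.82], [-1.38, -1.29, 0.54], [-0.49, -0.45, 0.19]] + [[-0.03, 0.01, -0.04], [-0.00, 0.00, -0.0], [-0.11, 0.06, -0.15]] + [[-0.02, 0.04, 0.03], [-0.04, 0.06, 0.05], [0.01, -0.01, -0.01]]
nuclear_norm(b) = 3.95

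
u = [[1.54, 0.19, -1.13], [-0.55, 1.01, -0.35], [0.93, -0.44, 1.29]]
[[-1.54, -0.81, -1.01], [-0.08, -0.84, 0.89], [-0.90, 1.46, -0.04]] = u @ [[-1.05, 0.16, -0.37],[-0.72, -0.45, 0.86],[-0.19, 0.86, 0.53]]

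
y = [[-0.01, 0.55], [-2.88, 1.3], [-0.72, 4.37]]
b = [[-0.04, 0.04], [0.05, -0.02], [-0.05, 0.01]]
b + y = [[-0.05, 0.59], [-2.83, 1.28], [-0.77, 4.38]]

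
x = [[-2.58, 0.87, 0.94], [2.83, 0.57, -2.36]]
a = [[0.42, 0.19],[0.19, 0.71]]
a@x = [[-0.55, 0.47, -0.05],[1.52, 0.57, -1.5]]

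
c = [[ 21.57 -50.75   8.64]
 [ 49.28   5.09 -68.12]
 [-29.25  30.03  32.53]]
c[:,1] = [-50.75, 5.09, 30.03]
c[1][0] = 49.28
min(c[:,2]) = -68.12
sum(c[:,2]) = -26.950000000000003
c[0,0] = 21.57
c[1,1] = 5.09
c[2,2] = 32.53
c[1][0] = 49.28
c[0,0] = 21.57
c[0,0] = 21.57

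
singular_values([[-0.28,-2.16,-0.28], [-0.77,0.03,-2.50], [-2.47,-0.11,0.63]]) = [2.74, 2.51, 2.08]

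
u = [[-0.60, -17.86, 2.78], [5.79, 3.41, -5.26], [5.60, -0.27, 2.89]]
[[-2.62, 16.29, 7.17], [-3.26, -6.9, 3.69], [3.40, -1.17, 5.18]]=u@[[0.13,-0.41,0.90], [0.29,-0.85,-0.43], [0.95,0.31,0.01]]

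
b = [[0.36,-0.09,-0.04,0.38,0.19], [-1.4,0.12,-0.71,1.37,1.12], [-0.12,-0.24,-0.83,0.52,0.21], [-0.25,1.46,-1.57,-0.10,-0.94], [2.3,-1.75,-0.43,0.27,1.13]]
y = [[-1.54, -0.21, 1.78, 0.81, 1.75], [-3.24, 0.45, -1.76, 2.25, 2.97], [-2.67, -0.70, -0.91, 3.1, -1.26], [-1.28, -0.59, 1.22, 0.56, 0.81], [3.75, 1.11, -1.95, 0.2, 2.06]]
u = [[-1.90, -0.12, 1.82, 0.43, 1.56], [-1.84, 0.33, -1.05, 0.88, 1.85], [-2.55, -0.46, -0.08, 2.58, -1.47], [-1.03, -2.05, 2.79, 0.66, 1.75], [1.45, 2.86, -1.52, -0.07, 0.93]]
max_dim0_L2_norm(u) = 4.08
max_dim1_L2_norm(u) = 4.07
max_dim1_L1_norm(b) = 5.88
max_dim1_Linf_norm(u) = 2.86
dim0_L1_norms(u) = [8.77, 5.82, 7.26, 4.62, 7.56]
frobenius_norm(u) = 7.99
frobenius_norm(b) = 4.74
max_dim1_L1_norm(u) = 8.28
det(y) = -49.28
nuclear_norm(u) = 15.50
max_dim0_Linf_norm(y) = 3.75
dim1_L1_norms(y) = [6.09, 10.67, 8.64, 4.46, 9.07]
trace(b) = 0.68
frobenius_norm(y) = 9.19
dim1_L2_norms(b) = [0.57, 2.37, 1.04, 2.36, 3.14]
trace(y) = 0.62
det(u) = -101.20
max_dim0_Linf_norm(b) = 2.3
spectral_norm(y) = 6.82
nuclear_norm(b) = 8.56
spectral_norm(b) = 3.51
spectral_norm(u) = 5.84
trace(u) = -0.06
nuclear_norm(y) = 16.96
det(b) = 1.55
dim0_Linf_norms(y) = [3.75, 1.11, 1.95, 3.1, 2.97]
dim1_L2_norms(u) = [3.09, 2.97, 3.94, 4.07, 3.67]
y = u + b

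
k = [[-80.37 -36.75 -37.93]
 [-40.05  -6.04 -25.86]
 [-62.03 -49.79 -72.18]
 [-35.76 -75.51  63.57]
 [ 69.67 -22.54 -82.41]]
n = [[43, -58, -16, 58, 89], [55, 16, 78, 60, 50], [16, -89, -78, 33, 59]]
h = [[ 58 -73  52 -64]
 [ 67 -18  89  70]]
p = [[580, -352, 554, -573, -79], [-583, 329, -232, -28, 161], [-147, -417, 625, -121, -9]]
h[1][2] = 89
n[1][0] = 55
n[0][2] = -16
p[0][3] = -573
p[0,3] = -573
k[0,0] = -80.37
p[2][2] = 625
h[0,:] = [58, -73, 52, -64]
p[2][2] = 625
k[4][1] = -22.54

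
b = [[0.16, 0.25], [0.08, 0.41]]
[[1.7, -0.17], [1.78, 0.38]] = b @ [[5.56,-3.63], [3.26,1.64]]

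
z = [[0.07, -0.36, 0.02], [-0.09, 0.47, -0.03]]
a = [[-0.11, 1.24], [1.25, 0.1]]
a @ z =[[-0.12, 0.62, -0.04], [0.08, -0.40, 0.02]]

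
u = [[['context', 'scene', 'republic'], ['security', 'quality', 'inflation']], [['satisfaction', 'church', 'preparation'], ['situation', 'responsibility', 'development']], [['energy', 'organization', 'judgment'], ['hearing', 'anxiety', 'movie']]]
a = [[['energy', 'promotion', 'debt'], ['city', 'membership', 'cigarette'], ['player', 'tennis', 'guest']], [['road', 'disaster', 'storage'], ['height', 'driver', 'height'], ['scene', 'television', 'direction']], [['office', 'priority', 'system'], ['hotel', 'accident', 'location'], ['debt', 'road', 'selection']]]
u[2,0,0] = 'energy'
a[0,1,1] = 'membership'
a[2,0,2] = 'system'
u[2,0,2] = 'judgment'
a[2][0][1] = 'priority'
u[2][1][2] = 'movie'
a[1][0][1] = 'disaster'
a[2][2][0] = 'debt'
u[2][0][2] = 'judgment'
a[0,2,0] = 'player'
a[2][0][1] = 'priority'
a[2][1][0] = 'hotel'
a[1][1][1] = 'driver'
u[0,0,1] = 'scene'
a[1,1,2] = 'height'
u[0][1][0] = 'security'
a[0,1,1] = 'membership'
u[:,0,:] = [['context', 'scene', 'republic'], ['satisfaction', 'church', 'preparation'], ['energy', 'organization', 'judgment']]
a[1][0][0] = 'road'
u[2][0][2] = 'judgment'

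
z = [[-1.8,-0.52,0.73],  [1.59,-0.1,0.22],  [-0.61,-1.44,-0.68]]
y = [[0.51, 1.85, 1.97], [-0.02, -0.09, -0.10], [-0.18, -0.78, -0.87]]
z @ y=[[-1.04, -3.85, -4.13], [0.77, 2.78, 2.95], [-0.16, -0.47, -0.47]]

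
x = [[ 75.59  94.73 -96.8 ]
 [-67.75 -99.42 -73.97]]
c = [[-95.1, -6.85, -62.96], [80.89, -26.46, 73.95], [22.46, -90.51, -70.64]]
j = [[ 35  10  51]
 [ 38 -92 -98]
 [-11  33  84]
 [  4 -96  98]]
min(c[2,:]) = -90.51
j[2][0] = -11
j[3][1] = -96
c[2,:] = [22.46, -90.51, -70.64]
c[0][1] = -6.85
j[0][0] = 35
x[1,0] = -67.75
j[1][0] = 38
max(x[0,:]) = 94.73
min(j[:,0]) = -11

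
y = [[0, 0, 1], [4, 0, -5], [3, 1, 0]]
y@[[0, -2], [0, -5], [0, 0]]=[[0, 0], [0, -8], [0, -11]]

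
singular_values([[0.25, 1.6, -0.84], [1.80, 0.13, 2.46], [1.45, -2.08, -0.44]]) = [3.26, 2.61, 1.36]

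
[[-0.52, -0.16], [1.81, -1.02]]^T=[[-0.52, 1.81], [-0.16, -1.02]]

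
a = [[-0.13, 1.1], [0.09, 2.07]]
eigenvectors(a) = [[-1.00, -0.44], [0.04, -0.9]]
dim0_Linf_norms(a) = [0.13, 2.07]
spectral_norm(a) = 2.34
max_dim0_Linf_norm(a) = 2.07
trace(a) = 1.94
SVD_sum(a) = [[0.01, 1.10], [0.02, 2.07]] + [[-0.14,0.00], [0.07,-0.0]]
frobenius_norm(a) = 2.35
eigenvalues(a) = [-0.17, 2.11]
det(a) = -0.37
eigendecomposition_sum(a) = [[-0.17, 0.08], [0.01, -0.0]] + [[0.04,1.02], [0.08,2.07]]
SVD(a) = [[0.47, 0.88], [0.88, -0.47]] @ diag([2.3441934099970765, 0.15702629246810274]) @ [[0.01,1.0], [-1.00,0.01]]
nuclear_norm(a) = 2.50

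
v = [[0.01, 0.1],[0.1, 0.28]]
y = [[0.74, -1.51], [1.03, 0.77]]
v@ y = [[0.11, 0.06], [0.36, 0.06]]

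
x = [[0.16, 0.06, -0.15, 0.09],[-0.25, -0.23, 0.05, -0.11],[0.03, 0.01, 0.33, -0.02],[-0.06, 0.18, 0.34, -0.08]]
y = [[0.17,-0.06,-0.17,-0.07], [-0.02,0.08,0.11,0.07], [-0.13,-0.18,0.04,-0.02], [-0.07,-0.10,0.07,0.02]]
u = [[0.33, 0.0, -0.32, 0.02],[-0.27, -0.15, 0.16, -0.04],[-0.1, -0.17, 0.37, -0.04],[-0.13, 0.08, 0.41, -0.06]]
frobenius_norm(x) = 0.68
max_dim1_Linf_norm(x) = 0.34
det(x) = -0.00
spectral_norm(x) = 0.53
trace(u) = 0.49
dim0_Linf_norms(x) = [0.25, 0.23, 0.34, 0.11]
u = y + x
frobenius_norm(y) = 0.40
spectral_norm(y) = 0.31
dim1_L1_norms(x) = [0.46, 0.64, 0.39, 0.66]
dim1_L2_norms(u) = [0.46, 0.35, 0.42, 0.44]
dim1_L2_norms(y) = [0.26, 0.15, 0.23, 0.14]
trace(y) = 0.31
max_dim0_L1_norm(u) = 1.26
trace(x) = 0.18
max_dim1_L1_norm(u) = 0.68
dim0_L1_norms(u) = [0.83, 0.4, 1.26, 0.16]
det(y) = 0.00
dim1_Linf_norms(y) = [0.17, 0.11, 0.18, 0.1]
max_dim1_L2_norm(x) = 0.4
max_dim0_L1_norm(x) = 0.87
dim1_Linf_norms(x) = [0.16, 0.25, 0.33, 0.34]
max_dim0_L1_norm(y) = 0.42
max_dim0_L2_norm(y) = 0.23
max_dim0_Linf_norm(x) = 0.34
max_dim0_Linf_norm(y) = 0.18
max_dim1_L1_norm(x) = 0.66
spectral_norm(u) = 0.77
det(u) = 0.00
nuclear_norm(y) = 0.62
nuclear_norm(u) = 1.26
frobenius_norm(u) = 0.84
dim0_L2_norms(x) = [0.3, 0.3, 0.5, 0.16]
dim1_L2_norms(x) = [0.24, 0.36, 0.33, 0.4]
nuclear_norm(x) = 1.06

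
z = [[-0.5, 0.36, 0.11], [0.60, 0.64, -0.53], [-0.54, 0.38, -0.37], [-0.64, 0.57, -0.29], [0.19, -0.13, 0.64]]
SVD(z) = [[-0.33, -0.33, 0.49], [-0.25, 0.89, 0.36], [-0.53, -0.13, -0.16], [-0.63, -0.19, 0.19], [0.38, -0.19, 0.76]] @ diag([1.3860240479039057, 1.0581616761468866, 0.5055009453661632]) @ [[0.56, -0.64, 0.52], [0.81, 0.30, -0.5], [0.17, 0.7, 0.69]]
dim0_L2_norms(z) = [1.16, 1.01, 0.96]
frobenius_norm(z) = 1.82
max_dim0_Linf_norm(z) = 0.64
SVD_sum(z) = [[-0.25, 0.29, -0.24], [-0.2, 0.23, -0.18], [-0.41, 0.48, -0.38], [-0.49, 0.57, -0.46], [0.29, -0.34, 0.27]] + [[-0.29, -0.11, 0.18], [0.77, 0.28, -0.47], [-0.11, -0.04, 0.07], [-0.16, -0.06, 0.1], [-0.17, -0.06, 0.10]] + [[0.04, 0.17, 0.17], [0.03, 0.13, 0.13], [-0.01, -0.06, -0.05], [0.02, 0.07, 0.06], [0.06, 0.27, 0.26]]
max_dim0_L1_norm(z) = 2.47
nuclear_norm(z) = 2.95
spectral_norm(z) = 1.39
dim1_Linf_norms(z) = [0.5, 0.64, 0.54, 0.64, 0.64]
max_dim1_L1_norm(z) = 1.77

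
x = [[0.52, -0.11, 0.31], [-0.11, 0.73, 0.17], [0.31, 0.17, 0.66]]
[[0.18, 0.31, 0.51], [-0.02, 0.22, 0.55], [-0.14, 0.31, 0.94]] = x@[[0.79,0.62,0.5], [0.24,0.37,0.59], [-0.65,0.09,1.03]]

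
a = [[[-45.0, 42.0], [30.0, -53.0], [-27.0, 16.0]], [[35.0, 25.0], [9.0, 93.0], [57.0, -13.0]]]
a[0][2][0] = -27.0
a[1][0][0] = 35.0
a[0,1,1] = -53.0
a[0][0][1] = 42.0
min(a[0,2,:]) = -27.0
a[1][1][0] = 9.0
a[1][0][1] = 25.0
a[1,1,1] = 93.0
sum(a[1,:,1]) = 105.0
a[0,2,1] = 16.0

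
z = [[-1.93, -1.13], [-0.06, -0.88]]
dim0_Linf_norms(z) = [1.93, 1.13]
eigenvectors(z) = [[-1.00, 0.71], [-0.05, -0.70]]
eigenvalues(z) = [-1.99, -0.82]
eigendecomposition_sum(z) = [[-1.89, -1.92], [-0.1, -0.1]] + [[-0.04, 0.79], [0.04, -0.78]]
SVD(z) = [[-0.97, -0.24], [-0.24, 0.97]] @ diag([2.296917667713929, 0.7099079008882802]) @ [[0.82,0.57], [0.57,-0.82]]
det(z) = 1.63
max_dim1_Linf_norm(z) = 1.93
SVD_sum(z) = [[-1.83, -1.27],  [-0.45, -0.31]] + [[-0.1, 0.14], [0.39, -0.57]]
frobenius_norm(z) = 2.40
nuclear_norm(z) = 3.01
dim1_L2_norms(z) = [2.24, 0.88]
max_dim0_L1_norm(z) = 2.01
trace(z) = -2.81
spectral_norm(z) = 2.30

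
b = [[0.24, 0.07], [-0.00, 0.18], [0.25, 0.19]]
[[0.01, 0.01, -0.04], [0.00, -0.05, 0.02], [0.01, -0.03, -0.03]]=b@[[0.03, 0.10, -0.22],[0.0, -0.27, 0.12]]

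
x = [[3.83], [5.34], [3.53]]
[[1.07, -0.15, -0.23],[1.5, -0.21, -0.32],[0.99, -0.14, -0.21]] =x@[[0.28, -0.04, -0.06]]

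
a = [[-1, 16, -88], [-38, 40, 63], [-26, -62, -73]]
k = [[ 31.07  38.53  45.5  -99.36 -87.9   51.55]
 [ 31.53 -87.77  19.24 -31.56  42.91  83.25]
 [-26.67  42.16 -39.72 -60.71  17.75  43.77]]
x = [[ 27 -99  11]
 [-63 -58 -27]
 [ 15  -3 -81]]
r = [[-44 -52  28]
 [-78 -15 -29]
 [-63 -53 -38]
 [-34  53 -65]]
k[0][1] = 38.53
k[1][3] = -31.56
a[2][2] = -73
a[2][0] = -26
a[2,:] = [-26, -62, -73]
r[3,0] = -34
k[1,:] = [31.53, -87.77, 19.24, -31.56, 42.91, 83.25]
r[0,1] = -52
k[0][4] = -87.9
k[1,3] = -31.56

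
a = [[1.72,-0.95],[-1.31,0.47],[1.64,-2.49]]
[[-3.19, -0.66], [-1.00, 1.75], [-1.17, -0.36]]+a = [[-1.47, -1.61], [-2.31, 2.22], [0.47, -2.85]]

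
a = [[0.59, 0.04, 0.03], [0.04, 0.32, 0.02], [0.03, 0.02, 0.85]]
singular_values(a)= [0.85, 0.59, 0.31]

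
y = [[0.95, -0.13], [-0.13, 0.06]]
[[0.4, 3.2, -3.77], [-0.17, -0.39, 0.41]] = y @ [[0.05, 3.52, -4.31],[-2.75, 1.13, -2.46]]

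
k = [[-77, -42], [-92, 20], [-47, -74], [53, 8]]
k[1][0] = -92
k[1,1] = 20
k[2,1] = -74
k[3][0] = 53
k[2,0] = -47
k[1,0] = -92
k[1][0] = -92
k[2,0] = -47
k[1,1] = 20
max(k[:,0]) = 53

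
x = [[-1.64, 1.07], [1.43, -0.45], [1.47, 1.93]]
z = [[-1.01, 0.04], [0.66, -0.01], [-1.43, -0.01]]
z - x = [[0.63, -1.03], [-0.77, 0.44], [-2.90, -1.94]]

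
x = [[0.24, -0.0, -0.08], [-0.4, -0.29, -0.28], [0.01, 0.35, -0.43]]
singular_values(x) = [0.59, 0.56, 0.2]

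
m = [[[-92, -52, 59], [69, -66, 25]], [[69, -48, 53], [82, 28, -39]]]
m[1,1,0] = 82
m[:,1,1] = [-66, 28]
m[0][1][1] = -66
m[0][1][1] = -66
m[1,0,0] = 69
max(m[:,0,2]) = 59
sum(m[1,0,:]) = 74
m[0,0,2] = 59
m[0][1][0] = 69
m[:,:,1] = [[-52, -66], [-48, 28]]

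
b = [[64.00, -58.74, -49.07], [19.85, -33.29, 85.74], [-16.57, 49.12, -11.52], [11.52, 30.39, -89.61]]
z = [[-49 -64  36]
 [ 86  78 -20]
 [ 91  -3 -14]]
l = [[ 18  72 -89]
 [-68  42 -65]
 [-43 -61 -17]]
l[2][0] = -43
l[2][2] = -17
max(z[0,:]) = 36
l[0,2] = -89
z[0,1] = -64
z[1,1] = 78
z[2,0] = 91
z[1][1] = 78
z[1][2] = -20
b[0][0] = 64.0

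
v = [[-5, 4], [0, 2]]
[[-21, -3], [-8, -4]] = v @ [[1, -1], [-4, -2]]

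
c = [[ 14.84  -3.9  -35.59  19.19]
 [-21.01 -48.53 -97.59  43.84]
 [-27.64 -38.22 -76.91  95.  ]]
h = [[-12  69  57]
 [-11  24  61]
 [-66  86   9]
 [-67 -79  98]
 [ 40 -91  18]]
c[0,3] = 19.19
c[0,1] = -3.9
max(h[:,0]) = 40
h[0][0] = -12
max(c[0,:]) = 19.19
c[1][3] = 43.84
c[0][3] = 19.19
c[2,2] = -76.91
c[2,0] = -27.64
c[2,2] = -76.91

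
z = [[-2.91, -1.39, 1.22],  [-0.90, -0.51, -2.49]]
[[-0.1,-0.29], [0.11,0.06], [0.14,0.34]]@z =[[0.55, 0.29, 0.6], [-0.37, -0.18, -0.02], [-0.71, -0.37, -0.68]]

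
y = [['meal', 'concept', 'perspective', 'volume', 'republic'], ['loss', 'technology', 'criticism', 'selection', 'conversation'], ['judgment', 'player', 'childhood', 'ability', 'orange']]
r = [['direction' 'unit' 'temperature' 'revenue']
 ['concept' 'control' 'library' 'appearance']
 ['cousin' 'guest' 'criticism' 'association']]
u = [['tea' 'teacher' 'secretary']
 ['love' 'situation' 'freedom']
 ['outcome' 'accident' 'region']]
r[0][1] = 'unit'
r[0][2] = 'temperature'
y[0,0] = 'meal'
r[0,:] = ['direction', 'unit', 'temperature', 'revenue']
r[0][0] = 'direction'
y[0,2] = 'perspective'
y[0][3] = 'volume'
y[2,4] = 'orange'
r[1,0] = 'concept'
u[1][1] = 'situation'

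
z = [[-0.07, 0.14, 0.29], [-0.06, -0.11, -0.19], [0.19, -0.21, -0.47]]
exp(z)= [[0.95, 0.1, 0.22], [-0.07, 0.91, -0.15], [0.15, -0.15, 0.66]]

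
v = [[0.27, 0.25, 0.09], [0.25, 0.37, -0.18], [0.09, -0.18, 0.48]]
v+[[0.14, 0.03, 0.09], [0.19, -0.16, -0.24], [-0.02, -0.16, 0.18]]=[[0.41, 0.28, 0.18], [0.44, 0.21, -0.42], [0.07, -0.34, 0.66]]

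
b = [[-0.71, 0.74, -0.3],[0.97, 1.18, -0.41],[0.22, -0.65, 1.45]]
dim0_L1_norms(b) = [1.9, 2.57, 2.16]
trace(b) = 1.92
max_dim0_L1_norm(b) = 2.57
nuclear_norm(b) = 4.02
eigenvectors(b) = [[0.88, -0.15, -0.26], [-0.43, -0.64, -0.67], [-0.19, -0.75, 0.7]]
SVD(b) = [[-0.33, 0.45, 0.83],[-0.61, -0.77, 0.18],[0.72, -0.44, 0.53]] @ diag([2.008333936940118, 1.2900899934052923, 0.720251766155517]) @ [[-0.10, -0.71, 0.69],  [-0.91, -0.22, -0.36],  [-0.41, 0.66, 0.62]]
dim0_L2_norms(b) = [1.22, 1.54, 1.54]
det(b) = -1.87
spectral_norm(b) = 2.01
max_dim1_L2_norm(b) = 1.6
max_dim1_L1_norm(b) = 2.56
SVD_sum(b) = [[0.06, 0.48, -0.46],[0.12, 0.87, -0.85],[-0.14, -1.03, 1.01]] + [[-0.53, -0.13, -0.21], [0.9, 0.22, 0.36], [0.52, 0.13, 0.2]] + [[-0.24, 0.4, 0.37], [-0.05, 0.09, 0.08], [-0.16, 0.25, 0.24]]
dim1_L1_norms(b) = [1.75, 2.56, 2.32]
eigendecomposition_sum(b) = [[-0.88, 0.28, -0.06], [0.43, -0.14, 0.03], [0.19, -0.06, 0.01]] + [[0.06, 0.09, 0.11], [0.27, 0.36, 0.44], [0.31, 0.42, 0.51]] + [[0.11,  0.37,  -0.34], [0.27,  0.96,  -0.88], [-0.29,  -1.00,  0.92]]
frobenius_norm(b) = 2.49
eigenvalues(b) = [-1.0, 0.94, 1.99]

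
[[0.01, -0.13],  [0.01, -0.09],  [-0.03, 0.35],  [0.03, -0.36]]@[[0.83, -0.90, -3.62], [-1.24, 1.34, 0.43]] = [[0.17, -0.18, -0.09], [0.12, -0.13, -0.07], [-0.46, 0.5, 0.26], [0.47, -0.51, -0.26]]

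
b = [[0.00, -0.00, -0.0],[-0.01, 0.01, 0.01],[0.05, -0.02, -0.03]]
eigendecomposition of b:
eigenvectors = [[0.0,0.0,0.27], [0.28,-0.86,-0.53], [-0.96,0.51,0.8]]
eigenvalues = [-0.02, 0.0, 0.0]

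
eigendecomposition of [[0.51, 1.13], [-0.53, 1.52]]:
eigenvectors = [[(0.83+0j),(0.83-0j)], [(0.37+0.43j),0.37-0.43j]]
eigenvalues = [(1.02+0.59j), (1.02-0.59j)]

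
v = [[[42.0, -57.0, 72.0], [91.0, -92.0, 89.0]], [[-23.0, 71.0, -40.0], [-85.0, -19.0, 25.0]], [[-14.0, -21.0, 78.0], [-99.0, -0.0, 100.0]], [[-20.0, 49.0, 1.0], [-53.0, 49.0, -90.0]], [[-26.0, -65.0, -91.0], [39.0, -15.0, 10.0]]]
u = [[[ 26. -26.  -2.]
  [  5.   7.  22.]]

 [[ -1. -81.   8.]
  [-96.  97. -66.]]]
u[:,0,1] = [-26.0, -81.0]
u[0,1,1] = 7.0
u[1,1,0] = -96.0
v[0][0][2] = 72.0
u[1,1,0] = -96.0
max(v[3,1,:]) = 49.0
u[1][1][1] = 97.0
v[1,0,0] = -23.0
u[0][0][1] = -26.0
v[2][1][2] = 100.0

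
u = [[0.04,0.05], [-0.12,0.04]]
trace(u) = 0.08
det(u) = 0.01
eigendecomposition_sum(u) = [[0.02+0.04j,(0.02-0.01j)], [(-0.06+0.03j),0.02+0.04j]] + [[0.02-0.04j, 0.02+0.01j], [(-0.06-0.03j), 0.02-0.04j]]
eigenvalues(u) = [(0.04+0.08j), (0.04-0.08j)]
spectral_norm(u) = 0.13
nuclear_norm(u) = 0.19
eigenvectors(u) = [[-0.54j, 0.54j],[(0.84+0j), (0.84-0j)]]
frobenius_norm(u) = 0.14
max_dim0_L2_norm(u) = 0.13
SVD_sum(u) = [[0.03,-0.01], [-0.12,0.03]] + [[0.01,  0.06], [0.0,  0.01]]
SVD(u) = [[-0.22, 0.98],  [0.98, 0.22]] @ diag([0.12894147114027968, 0.058941471140279686]) @ [[-0.98,0.22], [0.22,0.98]]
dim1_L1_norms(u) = [0.09, 0.16]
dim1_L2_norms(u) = [0.06, 0.13]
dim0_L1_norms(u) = [0.16, 0.09]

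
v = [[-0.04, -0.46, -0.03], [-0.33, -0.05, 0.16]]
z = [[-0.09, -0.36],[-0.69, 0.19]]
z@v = [[0.12, 0.06, -0.05],  [-0.04, 0.31, 0.05]]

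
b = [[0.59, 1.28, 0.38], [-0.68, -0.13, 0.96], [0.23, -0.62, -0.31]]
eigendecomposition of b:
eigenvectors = [[-0.85+0.00j, (-0.23-0.56j), -0.23+0.56j], [0.24+0.00j, 0.67+0.00j, 0.67-0.00j], [(-0.46+0j), -0.17+0.39j, (-0.17-0.39j)]]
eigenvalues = [(0.44+0j), (-0.14+1.12j), (-0.14-1.12j)]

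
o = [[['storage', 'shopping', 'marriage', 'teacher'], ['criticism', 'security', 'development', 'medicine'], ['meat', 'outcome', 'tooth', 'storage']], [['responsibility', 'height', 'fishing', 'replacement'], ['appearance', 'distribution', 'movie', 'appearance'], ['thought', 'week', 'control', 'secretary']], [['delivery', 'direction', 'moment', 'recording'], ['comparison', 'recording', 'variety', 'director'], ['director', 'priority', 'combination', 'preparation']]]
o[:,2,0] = ['meat', 'thought', 'director']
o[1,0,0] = 'responsibility'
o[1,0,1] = 'height'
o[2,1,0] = 'comparison'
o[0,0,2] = 'marriage'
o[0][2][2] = 'tooth'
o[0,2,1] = 'outcome'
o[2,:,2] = ['moment', 'variety', 'combination']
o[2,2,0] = 'director'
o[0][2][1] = 'outcome'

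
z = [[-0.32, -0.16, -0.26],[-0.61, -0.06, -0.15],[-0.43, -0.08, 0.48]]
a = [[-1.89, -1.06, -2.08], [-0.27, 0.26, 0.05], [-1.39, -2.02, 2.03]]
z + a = [[-2.21, -1.22, -2.34], [-0.88, 0.20, -0.10], [-1.82, -2.10, 2.51]]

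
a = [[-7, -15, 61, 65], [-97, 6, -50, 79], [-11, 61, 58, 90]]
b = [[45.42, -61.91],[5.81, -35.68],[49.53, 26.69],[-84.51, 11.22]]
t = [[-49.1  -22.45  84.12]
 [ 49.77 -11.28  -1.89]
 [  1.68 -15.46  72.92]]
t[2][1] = -15.46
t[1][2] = -1.89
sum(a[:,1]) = 52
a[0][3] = 65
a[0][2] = 61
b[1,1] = -35.68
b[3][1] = 11.22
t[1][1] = -11.28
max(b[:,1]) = 26.69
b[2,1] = 26.69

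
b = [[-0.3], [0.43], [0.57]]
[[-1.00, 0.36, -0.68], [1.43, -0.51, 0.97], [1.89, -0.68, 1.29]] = b @[[3.32, -1.19, 2.26]]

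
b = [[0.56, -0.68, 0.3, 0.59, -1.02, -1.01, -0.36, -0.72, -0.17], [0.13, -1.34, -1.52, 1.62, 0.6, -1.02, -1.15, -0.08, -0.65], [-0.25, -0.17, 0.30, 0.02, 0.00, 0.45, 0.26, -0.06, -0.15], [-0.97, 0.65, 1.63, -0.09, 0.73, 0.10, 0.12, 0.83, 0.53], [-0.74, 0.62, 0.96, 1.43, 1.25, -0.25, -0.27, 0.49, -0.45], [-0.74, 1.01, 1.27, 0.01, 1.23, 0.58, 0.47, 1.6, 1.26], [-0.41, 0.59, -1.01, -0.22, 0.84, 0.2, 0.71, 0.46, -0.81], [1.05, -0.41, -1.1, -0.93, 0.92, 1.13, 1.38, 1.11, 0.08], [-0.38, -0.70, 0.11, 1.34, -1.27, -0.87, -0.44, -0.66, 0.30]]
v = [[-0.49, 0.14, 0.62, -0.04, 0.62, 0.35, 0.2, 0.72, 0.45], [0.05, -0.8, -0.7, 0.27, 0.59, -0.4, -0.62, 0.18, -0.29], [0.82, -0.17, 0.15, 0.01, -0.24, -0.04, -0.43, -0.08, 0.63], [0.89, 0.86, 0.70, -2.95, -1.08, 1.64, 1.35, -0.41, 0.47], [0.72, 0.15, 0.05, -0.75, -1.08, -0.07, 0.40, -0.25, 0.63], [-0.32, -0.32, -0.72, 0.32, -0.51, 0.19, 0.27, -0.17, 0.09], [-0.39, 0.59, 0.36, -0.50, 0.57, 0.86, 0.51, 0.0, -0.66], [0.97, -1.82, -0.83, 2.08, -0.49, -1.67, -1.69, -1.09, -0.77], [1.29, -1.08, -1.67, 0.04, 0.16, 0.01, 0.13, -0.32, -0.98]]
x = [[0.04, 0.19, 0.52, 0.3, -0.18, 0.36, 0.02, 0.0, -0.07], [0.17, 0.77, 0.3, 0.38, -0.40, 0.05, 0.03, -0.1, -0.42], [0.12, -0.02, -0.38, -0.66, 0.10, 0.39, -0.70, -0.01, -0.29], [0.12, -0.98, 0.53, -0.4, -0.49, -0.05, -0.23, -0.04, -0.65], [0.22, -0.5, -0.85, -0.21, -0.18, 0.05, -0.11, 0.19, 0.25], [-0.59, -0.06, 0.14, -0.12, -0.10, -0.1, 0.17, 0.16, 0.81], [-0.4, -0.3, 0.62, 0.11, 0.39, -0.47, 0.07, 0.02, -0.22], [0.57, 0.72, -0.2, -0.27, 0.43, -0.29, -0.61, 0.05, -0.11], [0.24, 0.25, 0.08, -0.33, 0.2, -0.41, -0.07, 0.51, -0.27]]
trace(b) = 3.38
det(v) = 0.00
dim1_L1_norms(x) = [1.68, 2.62, 2.67, 3.49, 2.56, 2.25, 2.6, 3.25, 2.36]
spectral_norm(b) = 4.92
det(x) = -0.07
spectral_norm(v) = 5.77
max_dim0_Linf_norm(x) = 0.98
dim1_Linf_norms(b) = [1.02, 1.62, 0.45, 1.63, 1.43, 1.6, 1.01, 1.38, 1.34]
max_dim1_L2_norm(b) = 3.15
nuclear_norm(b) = 16.56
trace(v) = -6.54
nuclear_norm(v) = 15.19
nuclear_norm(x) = 8.49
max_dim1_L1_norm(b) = 8.17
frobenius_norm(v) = 7.26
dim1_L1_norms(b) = [5.41, 8.11, 1.66, 5.65, 6.46, 8.17, 5.25, 8.11, 6.07]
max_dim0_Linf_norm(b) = 1.63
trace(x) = -0.40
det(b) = -0.13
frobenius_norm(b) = 7.29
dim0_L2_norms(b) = [1.96, 2.26, 3.15, 2.78, 2.86, 2.18, 2.1, 2.43, 1.82]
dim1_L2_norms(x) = [0.75, 1.1, 1.15, 1.46, 1.1, 1.06, 1.04, 1.27, 0.88]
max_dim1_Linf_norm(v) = 2.95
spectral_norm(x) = 1.77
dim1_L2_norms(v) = [1.38, 1.49, 1.17, 4.1, 1.7, 1.11, 1.62, 4.12, 2.59]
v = x @ b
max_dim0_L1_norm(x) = 3.79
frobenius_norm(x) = 3.32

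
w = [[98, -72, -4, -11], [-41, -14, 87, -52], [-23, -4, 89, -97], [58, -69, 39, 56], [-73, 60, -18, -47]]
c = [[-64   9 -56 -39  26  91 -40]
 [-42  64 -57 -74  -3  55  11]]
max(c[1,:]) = 64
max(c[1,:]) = 64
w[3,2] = 39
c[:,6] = [-40, 11]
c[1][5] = 55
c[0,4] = 26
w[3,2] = 39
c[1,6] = 11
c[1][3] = -74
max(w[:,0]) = 98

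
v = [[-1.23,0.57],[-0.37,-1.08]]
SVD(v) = [[-0.96,  0.27],[0.27,  0.96]] @ diag([1.3719663187111353, 1.121966318711135]) @ [[0.79, -0.61], [-0.61, -0.79]]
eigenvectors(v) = [[0.78+0.00j, 0.78-0.00j], [(0.1+0.62j), (0.1-0.62j)]]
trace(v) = -2.31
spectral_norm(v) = 1.37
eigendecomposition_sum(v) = [[(-0.62+0.13j), (0.29+0.73j)], [-0.19-0.47j, (-0.54+0.32j)]] + [[(-0.62-0.13j), (0.29-0.73j)], [(-0.19+0.47j), (-0.54-0.32j)]]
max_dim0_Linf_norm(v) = 1.23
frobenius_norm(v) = 1.77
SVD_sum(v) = [[-1.05,0.81], [0.29,-0.22]] + [[-0.18, -0.24], [-0.66, -0.86]]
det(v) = 1.54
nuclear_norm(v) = 2.49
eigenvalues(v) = [(-1.16+0.45j), (-1.16-0.45j)]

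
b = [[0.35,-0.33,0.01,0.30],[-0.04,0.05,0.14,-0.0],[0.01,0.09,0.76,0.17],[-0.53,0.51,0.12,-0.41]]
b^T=[[0.35, -0.04, 0.01, -0.53], [-0.33, 0.05, 0.09, 0.51], [0.01, 0.14, 0.76, 0.12], [0.30, -0.00, 0.17, -0.41]]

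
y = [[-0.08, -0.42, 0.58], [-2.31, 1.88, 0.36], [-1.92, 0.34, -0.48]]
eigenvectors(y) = [[(-0.12+0j), -0.46j, 0.46j], [(0.97+0j), (0.06-0.43j), 0.06+0.43j], [0.21+0.00j, 0.78+0.00j, (0.78-0j)]]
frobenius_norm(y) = 3.68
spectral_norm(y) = 3.47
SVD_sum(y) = [[0.12, -0.07, -0.00],[-2.53, 1.53, 0.03],[-1.55, 0.94, 0.02]] + [[0.02, 0.03, 0.02], [0.22, 0.36, 0.33], [-0.36, -0.58, -0.53]] + [[-0.22, -0.37, 0.56], [-0.00, -0.01, 0.01], [-0.01, -0.02, 0.03]]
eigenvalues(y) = [(2.25+0j), (-0.47+0.94j), (-0.47-0.94j)]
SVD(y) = [[0.04, -0.04, -1.00], [-0.85, -0.52, -0.01], [-0.52, 0.85, -0.06]] @ diag([3.468583383706987, 1.010967520494628, 0.706097714751109]) @ [[0.86, -0.52, -0.01], [-0.41, -0.67, -0.61], [0.31, 0.53, -0.79]]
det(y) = 2.48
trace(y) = 1.32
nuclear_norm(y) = 5.19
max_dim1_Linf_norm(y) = 2.31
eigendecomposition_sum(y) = [[0.24-0.00j,  -0.26+0.00j,  (0.02-0j)], [-1.91+0.00j,  2.04-0.00j,  (-0.14+0j)], [-0.41+0.00j,  (0.44-0j),  -0.03+0.00j]] + [[-0.16+0.44j, (-0.08+0.03j), (0.28+0.13j)], [(-0.2+0.4j), (-0.08+0.02j), (0.25+0.16j)], [-0.76-0.27j, (-0.05-0.14j), (-0.23+0.48j)]] + [[(-0.16-0.44j), (-0.08-0.03j), 0.28-0.13j], [(-0.2-0.4j), -0.08-0.02j, 0.25-0.16j], [(-0.76+0.27j), -0.05+0.14j, (-0.23-0.48j)]]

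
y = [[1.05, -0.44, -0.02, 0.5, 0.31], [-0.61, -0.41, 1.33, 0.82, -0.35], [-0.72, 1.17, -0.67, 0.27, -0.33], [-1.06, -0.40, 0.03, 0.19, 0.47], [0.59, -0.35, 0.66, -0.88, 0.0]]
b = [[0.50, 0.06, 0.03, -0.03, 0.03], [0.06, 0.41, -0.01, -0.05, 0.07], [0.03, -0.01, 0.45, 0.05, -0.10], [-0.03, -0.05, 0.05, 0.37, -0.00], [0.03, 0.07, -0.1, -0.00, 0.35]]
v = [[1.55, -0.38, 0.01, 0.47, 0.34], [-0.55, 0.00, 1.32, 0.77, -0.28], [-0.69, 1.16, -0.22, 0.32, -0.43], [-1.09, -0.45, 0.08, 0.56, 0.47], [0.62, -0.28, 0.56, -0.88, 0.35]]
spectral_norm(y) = 2.10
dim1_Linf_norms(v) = [1.55, 1.32, 1.16, 1.09, 0.88]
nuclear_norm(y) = 6.36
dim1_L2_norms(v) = [1.7, 1.65, 1.47, 1.39, 1.29]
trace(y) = 0.16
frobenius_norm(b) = 0.97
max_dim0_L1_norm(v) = 4.5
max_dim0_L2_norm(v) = 2.18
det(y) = -0.75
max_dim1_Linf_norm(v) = 1.55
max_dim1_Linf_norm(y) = 1.33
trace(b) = 2.08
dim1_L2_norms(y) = [1.28, 1.76, 1.59, 1.24, 1.3]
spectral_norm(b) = 0.57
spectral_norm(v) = 2.38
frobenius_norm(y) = 3.24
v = b + y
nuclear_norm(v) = 6.79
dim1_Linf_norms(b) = [0.5, 0.41, 0.45, 0.37, 0.35]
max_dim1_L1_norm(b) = 0.65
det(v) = -2.08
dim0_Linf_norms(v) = [1.55, 1.16, 1.32, 0.88, 0.47]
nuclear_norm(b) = 2.08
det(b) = 0.01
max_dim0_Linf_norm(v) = 1.55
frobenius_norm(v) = 3.37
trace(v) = 2.24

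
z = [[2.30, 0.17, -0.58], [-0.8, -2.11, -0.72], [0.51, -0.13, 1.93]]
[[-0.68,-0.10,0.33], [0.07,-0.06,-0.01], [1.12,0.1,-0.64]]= z @ [[-0.13, -0.03, 0.05], [-0.19, 0.02, 0.1], [0.6, 0.06, -0.34]]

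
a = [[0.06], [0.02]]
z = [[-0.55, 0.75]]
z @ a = [[-0.02]]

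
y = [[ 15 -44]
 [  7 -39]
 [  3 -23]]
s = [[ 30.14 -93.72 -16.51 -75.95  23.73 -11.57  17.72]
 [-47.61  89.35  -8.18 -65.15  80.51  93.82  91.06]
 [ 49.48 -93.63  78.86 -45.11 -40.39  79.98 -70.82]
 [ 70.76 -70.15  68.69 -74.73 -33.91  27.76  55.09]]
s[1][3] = -65.15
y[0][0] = 15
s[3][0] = 70.76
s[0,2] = -16.51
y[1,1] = -39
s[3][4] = -33.91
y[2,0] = 3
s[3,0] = 70.76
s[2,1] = -93.63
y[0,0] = 15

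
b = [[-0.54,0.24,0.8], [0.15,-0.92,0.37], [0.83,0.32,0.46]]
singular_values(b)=[1.0, 1.0, 0.99]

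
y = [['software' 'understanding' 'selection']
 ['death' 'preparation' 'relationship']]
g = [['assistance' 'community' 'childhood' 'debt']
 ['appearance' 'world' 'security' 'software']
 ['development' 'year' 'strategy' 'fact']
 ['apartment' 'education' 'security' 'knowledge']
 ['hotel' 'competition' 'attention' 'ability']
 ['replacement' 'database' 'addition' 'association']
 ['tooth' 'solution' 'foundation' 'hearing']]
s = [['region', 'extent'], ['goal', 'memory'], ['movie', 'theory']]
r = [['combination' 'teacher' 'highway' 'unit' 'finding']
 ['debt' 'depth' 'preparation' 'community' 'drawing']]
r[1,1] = 'depth'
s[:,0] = ['region', 'goal', 'movie']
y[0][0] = 'software'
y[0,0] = 'software'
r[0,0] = 'combination'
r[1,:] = ['debt', 'depth', 'preparation', 'community', 'drawing']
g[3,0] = 'apartment'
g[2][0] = 'development'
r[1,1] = 'depth'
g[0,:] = ['assistance', 'community', 'childhood', 'debt']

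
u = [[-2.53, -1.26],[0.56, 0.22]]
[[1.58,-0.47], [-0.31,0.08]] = u @ [[-0.31, 0.02], [-0.63, 0.33]]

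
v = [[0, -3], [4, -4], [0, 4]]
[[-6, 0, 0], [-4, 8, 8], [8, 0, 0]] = v @ [[1, 2, 2], [2, 0, 0]]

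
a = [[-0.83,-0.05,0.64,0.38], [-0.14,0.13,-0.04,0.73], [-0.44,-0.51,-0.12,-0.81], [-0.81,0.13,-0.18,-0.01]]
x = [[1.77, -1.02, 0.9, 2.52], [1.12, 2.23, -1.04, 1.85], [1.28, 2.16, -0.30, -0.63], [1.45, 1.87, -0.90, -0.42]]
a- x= [[-2.6, 0.97, -0.26, -2.14], [-1.26, -2.1, 1.0, -1.12], [-1.72, -2.67, 0.18, -0.18], [-2.26, -1.74, 0.72, 0.41]]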